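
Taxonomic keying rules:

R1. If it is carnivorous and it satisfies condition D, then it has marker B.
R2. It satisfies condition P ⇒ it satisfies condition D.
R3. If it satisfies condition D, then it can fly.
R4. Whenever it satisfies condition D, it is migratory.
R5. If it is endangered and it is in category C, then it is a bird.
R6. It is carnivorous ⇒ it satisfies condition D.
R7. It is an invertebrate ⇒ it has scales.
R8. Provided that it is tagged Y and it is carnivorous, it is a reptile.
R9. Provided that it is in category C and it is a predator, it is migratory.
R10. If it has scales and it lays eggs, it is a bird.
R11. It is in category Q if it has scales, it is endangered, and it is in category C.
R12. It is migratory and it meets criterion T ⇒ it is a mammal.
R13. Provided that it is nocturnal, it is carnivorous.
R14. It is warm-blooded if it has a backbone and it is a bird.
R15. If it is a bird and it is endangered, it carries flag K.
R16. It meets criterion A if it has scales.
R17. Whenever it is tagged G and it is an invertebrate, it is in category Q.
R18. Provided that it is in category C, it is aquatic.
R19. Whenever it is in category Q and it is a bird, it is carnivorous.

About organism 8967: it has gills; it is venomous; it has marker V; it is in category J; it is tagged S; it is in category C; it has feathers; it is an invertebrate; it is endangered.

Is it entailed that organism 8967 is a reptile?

No

Forward chaining from the given facts derives: is a bird, has scales, is in category Q, carries flag K, meets criterion A, is aquatic, is carnivorous, satisfies condition D, has marker B, can fly, is migratory.
The only rule concluding "it is a reptile" is R8, which needs "it is tagged Y"; that is never established.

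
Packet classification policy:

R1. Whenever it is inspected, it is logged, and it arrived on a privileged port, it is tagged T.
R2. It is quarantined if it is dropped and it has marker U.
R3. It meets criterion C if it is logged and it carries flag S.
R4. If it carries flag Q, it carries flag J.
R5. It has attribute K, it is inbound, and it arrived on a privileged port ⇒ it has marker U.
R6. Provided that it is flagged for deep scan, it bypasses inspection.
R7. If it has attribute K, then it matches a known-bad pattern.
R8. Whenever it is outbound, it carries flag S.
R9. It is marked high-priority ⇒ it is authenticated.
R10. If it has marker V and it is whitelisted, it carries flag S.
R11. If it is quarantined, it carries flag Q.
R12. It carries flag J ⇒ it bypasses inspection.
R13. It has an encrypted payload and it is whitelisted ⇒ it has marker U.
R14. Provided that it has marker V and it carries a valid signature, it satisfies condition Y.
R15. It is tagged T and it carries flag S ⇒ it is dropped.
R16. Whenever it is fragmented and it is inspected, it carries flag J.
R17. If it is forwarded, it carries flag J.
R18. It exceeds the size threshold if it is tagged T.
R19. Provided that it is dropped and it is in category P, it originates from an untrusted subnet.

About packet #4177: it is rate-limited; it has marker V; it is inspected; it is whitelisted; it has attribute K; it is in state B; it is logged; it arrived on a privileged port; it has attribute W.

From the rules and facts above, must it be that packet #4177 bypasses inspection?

No

Forward chaining from the given facts derives: is tagged T, matches a known-bad pattern, carries flag S, is dropped, exceeds the size threshold, meets criterion C.
Rules concluding "it bypasses inspection": R6 needs "it is flagged for deep scan"; R12 needs "it carries flag J" — none of these are established.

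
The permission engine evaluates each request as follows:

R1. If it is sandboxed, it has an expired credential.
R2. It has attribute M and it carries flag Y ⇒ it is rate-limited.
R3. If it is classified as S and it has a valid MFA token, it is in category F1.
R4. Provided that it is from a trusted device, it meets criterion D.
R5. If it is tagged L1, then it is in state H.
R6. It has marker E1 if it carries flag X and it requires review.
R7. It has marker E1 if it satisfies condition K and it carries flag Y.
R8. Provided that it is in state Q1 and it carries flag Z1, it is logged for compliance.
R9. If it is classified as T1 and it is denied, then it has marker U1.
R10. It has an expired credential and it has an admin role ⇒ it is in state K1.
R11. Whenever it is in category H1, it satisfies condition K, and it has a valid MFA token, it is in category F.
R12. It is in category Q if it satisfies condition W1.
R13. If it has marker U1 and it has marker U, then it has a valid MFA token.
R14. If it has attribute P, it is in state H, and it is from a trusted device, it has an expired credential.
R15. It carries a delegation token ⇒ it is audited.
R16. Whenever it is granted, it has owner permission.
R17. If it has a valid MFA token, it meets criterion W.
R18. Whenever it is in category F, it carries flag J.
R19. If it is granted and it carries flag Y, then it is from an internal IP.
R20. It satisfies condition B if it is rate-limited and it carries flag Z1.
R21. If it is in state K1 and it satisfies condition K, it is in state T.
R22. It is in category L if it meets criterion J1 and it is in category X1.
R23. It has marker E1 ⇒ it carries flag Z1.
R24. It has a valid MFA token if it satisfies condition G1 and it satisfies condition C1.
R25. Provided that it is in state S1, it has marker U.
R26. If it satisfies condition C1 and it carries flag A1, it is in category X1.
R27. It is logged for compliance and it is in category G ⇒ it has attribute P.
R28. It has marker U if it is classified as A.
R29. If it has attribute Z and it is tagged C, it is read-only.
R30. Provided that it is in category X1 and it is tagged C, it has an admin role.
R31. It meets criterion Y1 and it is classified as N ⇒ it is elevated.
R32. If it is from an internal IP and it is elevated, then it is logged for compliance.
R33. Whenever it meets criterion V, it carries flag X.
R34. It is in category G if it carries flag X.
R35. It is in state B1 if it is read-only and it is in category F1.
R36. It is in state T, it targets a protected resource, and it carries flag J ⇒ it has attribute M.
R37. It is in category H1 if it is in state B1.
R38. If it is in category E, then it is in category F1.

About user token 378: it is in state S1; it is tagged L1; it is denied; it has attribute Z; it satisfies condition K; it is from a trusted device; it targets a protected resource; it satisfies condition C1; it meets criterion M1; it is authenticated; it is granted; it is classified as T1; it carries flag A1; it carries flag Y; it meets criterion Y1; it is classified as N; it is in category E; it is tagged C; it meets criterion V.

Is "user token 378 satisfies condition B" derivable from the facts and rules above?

By R5 (it is tagged L1): it is in state H.
By R7 (it satisfies condition K, it carries flag Y): it has marker E1.
By R9 (it is classified as T1, it is denied): it has marker U1.
By R19 (it is granted, it carries flag Y): it is from an internal IP.
By R23 (it has marker E1): it carries flag Z1.
By R25 (it is in state S1): it has marker U.
By R26 (it satisfies condition C1, it carries flag A1): it is in category X1.
By R29 (it has attribute Z, it is tagged C): it is read-only.
By R30 (it is in category X1, it is tagged C): it has an admin role.
By R31 (it meets criterion Y1, it is classified as N): it is elevated.
By R32 (it is from an internal IP, it is elevated): it is logged for compliance.
By R33 (it meets criterion V): it carries flag X.
By R34 (it carries flag X): it is in category G.
By R38 (it is in category E): it is in category F1.
By R13 (it has marker U1, it has marker U): it has a valid MFA token.
By R27 (it is logged for compliance, it is in category G): it has attribute P.
By R35 (it is read-only, it is in category F1): it is in state B1.
By R37 (it is in state B1): it is in category H1.
By R11 (it is in category H1, it satisfies condition K, it has a valid MFA token): it is in category F.
By R14 (it has attribute P, it is in state H, it is from a trusted device): it has an expired credential.
By R18 (it is in category F): it carries flag J.
By R10 (it has an expired credential, it has an admin role): it is in state K1.
By R21 (it is in state K1, it satisfies condition K): it is in state T.
By R36 (it is in state T, it targets a protected resource, it carries flag J): it has attribute M.
By R2 (it has attribute M, it carries flag Y): it is rate-limited.
By R20 (it is rate-limited, it carries flag Z1): it satisfies condition B.

Yes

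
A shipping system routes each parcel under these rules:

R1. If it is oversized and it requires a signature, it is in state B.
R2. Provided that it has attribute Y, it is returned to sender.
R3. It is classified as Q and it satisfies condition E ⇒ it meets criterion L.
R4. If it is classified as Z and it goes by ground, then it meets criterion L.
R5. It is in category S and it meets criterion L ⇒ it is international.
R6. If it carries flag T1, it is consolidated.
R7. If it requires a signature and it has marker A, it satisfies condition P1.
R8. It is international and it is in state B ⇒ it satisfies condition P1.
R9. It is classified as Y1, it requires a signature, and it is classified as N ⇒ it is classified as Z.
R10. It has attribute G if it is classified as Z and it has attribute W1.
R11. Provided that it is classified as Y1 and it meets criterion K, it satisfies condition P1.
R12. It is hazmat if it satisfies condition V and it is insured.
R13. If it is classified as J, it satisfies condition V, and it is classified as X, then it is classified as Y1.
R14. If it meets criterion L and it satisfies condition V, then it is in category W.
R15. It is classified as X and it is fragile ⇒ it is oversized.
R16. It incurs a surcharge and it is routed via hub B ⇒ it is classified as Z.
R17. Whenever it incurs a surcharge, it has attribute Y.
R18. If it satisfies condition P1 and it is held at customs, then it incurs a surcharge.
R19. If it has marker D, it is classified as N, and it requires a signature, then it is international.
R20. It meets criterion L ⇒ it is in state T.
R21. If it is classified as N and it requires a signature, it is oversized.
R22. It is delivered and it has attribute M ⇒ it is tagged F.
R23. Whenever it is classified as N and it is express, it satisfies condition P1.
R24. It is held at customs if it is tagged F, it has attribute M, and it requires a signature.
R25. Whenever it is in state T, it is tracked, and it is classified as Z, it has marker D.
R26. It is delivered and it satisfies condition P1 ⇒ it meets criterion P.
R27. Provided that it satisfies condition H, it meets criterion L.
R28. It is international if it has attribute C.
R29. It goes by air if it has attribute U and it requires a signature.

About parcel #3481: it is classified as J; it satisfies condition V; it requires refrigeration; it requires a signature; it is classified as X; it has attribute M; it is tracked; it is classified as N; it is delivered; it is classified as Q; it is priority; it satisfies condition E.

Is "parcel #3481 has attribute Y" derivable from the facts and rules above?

Yes

By R3 (it is classified as Q, it satisfies condition E): it meets criterion L.
By R13 (it is classified as J, it satisfies condition V, it is classified as X): it is classified as Y1.
By R20 (it meets criterion L): it is in state T.
By R21 (it is classified as N, it requires a signature): it is oversized.
By R22 (it is delivered, it has attribute M): it is tagged F.
By R24 (it is tagged F, it has attribute M, it requires a signature): it is held at customs.
By R1 (it is oversized, it requires a signature): it is in state B.
By R9 (it is classified as Y1, it requires a signature, it is classified as N): it is classified as Z.
By R25 (it is in state T, it is tracked, it is classified as Z): it has marker D.
By R19 (it has marker D, it is classified as N, it requires a signature): it is international.
By R8 (it is international, it is in state B): it satisfies condition P1.
By R18 (it satisfies condition P1, it is held at customs): it incurs a surcharge.
By R17 (it incurs a surcharge): it has attribute Y.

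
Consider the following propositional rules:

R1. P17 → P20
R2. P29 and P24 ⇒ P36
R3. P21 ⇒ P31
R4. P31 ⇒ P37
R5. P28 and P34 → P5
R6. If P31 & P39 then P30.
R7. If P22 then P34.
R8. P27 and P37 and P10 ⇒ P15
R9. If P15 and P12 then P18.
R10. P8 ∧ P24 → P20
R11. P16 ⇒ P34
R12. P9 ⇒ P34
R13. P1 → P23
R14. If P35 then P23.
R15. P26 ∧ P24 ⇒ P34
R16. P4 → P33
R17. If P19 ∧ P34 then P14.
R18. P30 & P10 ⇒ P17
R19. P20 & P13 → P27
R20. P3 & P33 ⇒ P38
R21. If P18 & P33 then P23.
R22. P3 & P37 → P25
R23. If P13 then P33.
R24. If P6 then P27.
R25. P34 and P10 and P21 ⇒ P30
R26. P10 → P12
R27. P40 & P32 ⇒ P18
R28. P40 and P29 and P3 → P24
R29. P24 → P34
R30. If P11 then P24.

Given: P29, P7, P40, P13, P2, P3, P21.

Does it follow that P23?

No

Forward chaining from the given facts derives: P31, P37, P25, P33, P24, P34, P36, P38.
Rules concluding P23: R13 needs P1; R14 needs P35; R21 needs P18 — none of these are established.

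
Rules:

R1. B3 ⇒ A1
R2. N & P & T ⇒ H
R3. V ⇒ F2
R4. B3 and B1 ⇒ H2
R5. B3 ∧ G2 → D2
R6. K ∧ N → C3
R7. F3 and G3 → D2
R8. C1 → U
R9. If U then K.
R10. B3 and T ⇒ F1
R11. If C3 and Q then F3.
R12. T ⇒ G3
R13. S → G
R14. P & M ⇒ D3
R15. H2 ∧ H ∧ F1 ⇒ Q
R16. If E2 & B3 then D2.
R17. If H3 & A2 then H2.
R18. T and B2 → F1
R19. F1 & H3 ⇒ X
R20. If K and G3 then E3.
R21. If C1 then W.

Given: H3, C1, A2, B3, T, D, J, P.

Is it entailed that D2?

No

Forward chaining from the given facts derives: A1, U, K, F1, G3, H2, X, E3, W.
Rules concluding D2: R5 needs G2; R7 needs F3; R16 needs E2 — none of these are established.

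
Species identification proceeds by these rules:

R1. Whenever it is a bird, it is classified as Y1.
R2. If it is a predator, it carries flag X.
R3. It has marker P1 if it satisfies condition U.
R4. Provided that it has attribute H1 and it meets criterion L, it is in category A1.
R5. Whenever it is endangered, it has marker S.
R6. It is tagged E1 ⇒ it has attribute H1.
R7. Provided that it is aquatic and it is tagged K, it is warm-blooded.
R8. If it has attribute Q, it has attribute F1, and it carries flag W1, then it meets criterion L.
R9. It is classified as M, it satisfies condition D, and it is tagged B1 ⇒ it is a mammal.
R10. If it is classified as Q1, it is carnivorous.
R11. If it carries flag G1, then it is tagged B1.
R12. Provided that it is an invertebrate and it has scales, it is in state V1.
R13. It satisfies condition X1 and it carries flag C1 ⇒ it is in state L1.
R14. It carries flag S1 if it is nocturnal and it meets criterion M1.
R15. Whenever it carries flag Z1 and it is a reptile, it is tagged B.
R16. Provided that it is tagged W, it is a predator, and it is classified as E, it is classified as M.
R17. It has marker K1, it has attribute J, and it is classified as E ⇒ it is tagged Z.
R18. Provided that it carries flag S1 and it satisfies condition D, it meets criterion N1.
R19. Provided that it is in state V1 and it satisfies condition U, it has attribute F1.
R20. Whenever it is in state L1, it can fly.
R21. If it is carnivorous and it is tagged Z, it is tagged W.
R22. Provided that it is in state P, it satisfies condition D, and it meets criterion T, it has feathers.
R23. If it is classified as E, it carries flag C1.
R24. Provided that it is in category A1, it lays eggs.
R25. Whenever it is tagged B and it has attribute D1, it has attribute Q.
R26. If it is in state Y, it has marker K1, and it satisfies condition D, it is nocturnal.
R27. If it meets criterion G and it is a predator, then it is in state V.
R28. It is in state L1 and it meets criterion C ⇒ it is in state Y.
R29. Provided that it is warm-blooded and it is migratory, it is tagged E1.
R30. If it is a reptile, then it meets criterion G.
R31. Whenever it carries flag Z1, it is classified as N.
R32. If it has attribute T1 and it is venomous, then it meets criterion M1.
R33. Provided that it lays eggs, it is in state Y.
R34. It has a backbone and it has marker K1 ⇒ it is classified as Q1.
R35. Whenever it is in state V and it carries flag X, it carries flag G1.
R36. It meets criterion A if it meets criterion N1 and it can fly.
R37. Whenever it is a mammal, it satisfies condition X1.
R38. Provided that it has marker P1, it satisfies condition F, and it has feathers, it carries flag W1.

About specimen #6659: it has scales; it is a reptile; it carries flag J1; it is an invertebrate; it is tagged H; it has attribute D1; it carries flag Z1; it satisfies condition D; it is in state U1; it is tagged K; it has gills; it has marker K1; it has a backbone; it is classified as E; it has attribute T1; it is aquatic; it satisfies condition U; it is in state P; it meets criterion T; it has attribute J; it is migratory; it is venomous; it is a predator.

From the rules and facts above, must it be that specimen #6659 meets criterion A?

Forward chaining from the given facts derives: carries flag X, has marker P1, is warm-blooded, is in state V1, is tagged B, is tagged Z, has attribute F1, has feathers, carries flag C1, has attribute Q, is tagged E1, meets criterion G, is classified as N, meets criterion M1, is classified as Q1, has attribute H1, is carnivorous, is tagged W, is in state V, carries flag G1, is tagged B1, is classified as M, is a mammal, satisfies condition X1, is in state L1, can fly.
The only rule concluding "it meets criterion A" is R36, which needs "it meets criterion N1"; that is never established.

No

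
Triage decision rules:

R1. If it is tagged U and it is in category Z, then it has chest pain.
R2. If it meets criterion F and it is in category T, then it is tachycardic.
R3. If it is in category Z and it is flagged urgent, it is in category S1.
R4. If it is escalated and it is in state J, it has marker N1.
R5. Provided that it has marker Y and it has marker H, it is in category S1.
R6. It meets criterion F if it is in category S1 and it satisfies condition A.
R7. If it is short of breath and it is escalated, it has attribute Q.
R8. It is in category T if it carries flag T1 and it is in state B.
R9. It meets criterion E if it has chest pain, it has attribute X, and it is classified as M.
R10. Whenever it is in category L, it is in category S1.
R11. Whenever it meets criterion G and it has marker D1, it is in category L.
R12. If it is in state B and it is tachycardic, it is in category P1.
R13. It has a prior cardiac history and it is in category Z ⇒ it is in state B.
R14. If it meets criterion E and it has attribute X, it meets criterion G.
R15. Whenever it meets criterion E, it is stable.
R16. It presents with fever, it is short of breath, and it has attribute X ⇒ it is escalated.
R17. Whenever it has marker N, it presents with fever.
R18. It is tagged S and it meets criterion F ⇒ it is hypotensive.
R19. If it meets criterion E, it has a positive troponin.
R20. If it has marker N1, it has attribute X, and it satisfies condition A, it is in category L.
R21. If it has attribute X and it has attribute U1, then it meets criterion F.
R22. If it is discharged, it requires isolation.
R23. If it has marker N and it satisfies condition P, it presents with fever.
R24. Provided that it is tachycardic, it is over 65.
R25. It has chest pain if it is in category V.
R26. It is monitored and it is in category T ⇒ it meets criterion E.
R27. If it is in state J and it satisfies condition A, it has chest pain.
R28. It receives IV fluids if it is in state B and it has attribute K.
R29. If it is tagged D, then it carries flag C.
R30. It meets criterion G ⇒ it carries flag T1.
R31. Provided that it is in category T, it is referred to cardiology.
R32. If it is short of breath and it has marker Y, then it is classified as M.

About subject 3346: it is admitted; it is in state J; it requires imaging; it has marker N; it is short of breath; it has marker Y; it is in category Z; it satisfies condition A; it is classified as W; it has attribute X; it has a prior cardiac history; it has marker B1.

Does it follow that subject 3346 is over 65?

Yes

By R13 (it has a prior cardiac history, it is in category Z): it is in state B.
By R17 (it has marker N): it presents with fever.
By R27 (it is in state J, it satisfies condition A): it has chest pain.
By R32 (it is short of breath, it has marker Y): it is classified as M.
By R9 (it has chest pain, it has attribute X, it is classified as M): it meets criterion E.
By R14 (it meets criterion E, it has attribute X): it meets criterion G.
By R16 (it presents with fever, it is short of breath, it has attribute X): it is escalated.
By R30 (it meets criterion G): it carries flag T1.
By R4 (it is escalated, it is in state J): it has marker N1.
By R8 (it carries flag T1, it is in state B): it is in category T.
By R20 (it has marker N1, it has attribute X, it satisfies condition A): it is in category L.
By R10 (it is in category L): it is in category S1.
By R6 (it is in category S1, it satisfies condition A): it meets criterion F.
By R2 (it meets criterion F, it is in category T): it is tachycardic.
By R24 (it is tachycardic): it is over 65.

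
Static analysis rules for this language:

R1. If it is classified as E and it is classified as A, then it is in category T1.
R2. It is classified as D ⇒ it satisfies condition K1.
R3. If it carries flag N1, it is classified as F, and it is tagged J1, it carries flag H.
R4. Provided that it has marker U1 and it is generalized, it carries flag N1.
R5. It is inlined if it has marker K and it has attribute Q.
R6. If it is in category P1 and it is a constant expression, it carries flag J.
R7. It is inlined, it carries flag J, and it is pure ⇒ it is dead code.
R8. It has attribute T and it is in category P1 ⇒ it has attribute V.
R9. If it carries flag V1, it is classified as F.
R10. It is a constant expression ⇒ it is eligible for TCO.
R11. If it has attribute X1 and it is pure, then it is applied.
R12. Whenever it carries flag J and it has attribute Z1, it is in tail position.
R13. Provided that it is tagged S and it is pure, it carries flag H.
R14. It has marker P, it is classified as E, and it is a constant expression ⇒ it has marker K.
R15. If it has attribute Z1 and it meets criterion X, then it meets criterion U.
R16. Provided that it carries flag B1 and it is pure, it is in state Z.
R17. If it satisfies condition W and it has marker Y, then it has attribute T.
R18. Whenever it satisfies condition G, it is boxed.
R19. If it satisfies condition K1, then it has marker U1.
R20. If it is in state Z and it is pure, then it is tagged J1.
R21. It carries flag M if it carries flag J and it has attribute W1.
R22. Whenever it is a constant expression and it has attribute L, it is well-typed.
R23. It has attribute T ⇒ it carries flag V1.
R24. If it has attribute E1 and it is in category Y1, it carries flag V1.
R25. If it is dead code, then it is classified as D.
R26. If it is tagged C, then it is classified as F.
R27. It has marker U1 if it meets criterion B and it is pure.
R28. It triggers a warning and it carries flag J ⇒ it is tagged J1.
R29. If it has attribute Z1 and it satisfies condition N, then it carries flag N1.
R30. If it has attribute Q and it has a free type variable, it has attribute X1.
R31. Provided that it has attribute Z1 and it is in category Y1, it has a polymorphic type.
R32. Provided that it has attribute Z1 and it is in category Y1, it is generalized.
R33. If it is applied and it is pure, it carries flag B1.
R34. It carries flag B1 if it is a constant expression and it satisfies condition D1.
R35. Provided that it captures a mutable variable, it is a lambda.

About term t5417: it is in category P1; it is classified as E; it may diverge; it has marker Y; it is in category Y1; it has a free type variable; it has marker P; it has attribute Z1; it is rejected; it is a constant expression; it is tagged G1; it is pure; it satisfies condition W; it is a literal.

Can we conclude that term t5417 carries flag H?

No

Forward chaining from the given facts derives: carries flag J, is eligible for TCO, is in tail position, has marker K, has attribute T, carries flag V1, has a polymorphic type, is generalized, has attribute V, is classified as F.
Rules concluding "it carries flag H": R3 needs "it carries flag N1"; R13 needs "it is tagged S" — none of these are established.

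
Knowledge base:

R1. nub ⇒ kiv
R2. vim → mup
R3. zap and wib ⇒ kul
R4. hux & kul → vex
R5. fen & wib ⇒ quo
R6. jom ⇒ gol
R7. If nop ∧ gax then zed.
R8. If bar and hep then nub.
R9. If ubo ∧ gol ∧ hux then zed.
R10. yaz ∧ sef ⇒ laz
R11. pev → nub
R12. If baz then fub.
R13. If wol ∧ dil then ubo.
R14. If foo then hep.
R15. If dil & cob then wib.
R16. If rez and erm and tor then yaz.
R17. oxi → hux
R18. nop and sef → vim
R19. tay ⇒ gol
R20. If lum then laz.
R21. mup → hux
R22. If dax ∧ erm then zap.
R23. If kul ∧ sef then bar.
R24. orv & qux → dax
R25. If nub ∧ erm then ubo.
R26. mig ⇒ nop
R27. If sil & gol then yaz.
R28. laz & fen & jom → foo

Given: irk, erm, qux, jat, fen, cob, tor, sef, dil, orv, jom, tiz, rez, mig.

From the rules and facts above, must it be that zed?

gol  (by R6: jom)
wib  (by R15: dil, cob)
yaz  (by R16: rez, erm, tor)
dax  (by R24: orv, qux)
nop  (by R26: mig)
laz  (by R10: yaz, sef)
vim  (by R18: nop, sef)
zap  (by R22: dax, erm)
foo  (by R28: laz, fen, jom)
mup  (by R2: vim)
kul  (by R3: zap, wib)
hep  (by R14: foo)
hux  (by R21: mup)
bar  (by R23: kul, sef)
nub  (by R8: bar, hep)
ubo  (by R25: nub, erm)
zed  (by R9: ubo, gol, hux)

Yes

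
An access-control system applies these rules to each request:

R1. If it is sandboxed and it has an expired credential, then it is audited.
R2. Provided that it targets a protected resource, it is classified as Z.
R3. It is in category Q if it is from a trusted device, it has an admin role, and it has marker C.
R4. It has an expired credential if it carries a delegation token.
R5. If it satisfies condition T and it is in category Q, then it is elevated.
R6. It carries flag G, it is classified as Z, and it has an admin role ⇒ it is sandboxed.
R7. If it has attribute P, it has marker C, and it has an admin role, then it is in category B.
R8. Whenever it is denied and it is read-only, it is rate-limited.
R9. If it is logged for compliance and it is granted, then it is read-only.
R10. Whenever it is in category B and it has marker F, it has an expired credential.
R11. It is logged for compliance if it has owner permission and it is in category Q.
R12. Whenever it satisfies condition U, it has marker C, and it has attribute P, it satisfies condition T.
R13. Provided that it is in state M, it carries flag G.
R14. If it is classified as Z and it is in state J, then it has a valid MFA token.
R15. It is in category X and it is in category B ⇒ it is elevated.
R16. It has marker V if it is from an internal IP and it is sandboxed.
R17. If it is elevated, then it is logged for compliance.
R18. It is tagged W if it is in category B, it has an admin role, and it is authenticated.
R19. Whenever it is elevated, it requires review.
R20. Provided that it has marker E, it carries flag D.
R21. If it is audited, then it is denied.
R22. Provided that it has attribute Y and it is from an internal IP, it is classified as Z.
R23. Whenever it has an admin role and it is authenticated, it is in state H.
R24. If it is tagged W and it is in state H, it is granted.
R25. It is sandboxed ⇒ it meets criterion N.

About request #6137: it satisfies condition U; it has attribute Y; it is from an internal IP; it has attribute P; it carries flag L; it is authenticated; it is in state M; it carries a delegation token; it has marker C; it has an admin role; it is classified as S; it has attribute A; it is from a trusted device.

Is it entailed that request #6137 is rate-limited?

By R3 (it is from a trusted device, it has an admin role, it has marker C): it is in category Q.
By R4 (it carries a delegation token): it has an expired credential.
By R7 (it has attribute P, it has marker C, it has an admin role): it is in category B.
By R12 (it satisfies condition U, it has marker C, it has attribute P): it satisfies condition T.
By R13 (it is in state M): it carries flag G.
By R18 (it is in category B, it has an admin role, it is authenticated): it is tagged W.
By R22 (it has attribute Y, it is from an internal IP): it is classified as Z.
By R23 (it has an admin role, it is authenticated): it is in state H.
By R24 (it is tagged W, it is in state H): it is granted.
By R5 (it satisfies condition T, it is in category Q): it is elevated.
By R6 (it carries flag G, it is classified as Z, it has an admin role): it is sandboxed.
By R17 (it is elevated): it is logged for compliance.
By R1 (it is sandboxed, it has an expired credential): it is audited.
By R9 (it is logged for compliance, it is granted): it is read-only.
By R21 (it is audited): it is denied.
By R8 (it is denied, it is read-only): it is rate-limited.

Yes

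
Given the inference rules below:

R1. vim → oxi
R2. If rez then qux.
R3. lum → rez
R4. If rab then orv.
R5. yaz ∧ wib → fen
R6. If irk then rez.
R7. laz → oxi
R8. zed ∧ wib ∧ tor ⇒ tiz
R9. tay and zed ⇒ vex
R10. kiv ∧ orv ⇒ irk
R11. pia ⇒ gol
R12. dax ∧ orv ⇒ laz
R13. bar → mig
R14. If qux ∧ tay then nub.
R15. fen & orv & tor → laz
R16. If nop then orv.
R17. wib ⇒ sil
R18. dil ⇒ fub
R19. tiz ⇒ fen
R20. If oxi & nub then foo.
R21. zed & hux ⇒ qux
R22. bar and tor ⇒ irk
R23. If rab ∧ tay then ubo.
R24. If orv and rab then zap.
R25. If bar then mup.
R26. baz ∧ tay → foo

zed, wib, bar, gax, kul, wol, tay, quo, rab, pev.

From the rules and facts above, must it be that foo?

No

Forward chaining from the given facts derives: orv, vex, mig, sil, ubo, zap, mup.
Rules concluding foo: R20 needs oxi; R26 needs baz — none of these are established.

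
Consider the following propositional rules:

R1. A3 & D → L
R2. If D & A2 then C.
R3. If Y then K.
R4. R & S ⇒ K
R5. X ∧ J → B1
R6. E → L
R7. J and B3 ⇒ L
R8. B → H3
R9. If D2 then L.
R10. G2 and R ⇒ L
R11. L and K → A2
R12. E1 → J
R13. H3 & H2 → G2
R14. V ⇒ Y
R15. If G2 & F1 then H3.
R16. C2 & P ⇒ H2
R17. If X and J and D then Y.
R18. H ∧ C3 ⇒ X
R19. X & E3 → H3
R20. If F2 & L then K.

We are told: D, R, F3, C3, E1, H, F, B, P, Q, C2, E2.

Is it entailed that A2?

H3  (by R8: B)
J  (by R12: E1)
H2  (by R16: C2, P)
X  (by R18: H, C3)
G2  (by R13: H3, H2)
Y  (by R17: X, J, D)
K  (by R3: Y)
L  (by R10: G2, R)
A2  (by R11: L, K)

Yes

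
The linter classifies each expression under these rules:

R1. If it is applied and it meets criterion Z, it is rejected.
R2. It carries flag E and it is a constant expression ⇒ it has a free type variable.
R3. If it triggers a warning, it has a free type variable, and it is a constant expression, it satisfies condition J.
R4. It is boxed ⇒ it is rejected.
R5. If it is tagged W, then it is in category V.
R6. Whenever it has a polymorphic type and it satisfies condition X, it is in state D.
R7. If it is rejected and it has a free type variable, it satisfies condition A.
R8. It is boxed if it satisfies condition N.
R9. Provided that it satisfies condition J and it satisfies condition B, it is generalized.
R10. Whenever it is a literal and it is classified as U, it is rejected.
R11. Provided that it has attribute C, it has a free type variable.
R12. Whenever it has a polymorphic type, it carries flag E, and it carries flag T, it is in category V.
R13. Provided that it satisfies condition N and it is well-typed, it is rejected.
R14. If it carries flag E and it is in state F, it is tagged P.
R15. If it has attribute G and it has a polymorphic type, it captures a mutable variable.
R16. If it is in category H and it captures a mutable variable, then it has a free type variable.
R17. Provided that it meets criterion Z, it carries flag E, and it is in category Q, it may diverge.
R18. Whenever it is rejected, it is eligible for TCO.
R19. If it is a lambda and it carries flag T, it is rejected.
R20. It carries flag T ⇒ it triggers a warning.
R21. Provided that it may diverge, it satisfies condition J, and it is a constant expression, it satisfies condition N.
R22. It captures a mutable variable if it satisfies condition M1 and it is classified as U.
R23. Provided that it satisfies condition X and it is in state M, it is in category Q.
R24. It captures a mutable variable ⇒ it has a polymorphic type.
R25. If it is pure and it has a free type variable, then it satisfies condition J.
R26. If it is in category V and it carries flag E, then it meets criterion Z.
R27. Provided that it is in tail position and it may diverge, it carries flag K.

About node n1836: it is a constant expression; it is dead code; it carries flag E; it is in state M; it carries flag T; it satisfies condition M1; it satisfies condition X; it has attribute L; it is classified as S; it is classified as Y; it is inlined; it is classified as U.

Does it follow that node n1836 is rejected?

By R2 (it carries flag E, it is a constant expression): it has a free type variable.
By R20 (it carries flag T): it triggers a warning.
By R22 (it satisfies condition M1, it is classified as U): it captures a mutable variable.
By R23 (it satisfies condition X, it is in state M): it is in category Q.
By R24 (it captures a mutable variable): it has a polymorphic type.
By R3 (it triggers a warning, it has a free type variable, it is a constant expression): it satisfies condition J.
By R12 (it has a polymorphic type, it carries flag E, it carries flag T): it is in category V.
By R26 (it is in category V, it carries flag E): it meets criterion Z.
By R17 (it meets criterion Z, it carries flag E, it is in category Q): it may diverge.
By R21 (it may diverge, it satisfies condition J, it is a constant expression): it satisfies condition N.
By R8 (it satisfies condition N): it is boxed.
By R4 (it is boxed): it is rejected.

Yes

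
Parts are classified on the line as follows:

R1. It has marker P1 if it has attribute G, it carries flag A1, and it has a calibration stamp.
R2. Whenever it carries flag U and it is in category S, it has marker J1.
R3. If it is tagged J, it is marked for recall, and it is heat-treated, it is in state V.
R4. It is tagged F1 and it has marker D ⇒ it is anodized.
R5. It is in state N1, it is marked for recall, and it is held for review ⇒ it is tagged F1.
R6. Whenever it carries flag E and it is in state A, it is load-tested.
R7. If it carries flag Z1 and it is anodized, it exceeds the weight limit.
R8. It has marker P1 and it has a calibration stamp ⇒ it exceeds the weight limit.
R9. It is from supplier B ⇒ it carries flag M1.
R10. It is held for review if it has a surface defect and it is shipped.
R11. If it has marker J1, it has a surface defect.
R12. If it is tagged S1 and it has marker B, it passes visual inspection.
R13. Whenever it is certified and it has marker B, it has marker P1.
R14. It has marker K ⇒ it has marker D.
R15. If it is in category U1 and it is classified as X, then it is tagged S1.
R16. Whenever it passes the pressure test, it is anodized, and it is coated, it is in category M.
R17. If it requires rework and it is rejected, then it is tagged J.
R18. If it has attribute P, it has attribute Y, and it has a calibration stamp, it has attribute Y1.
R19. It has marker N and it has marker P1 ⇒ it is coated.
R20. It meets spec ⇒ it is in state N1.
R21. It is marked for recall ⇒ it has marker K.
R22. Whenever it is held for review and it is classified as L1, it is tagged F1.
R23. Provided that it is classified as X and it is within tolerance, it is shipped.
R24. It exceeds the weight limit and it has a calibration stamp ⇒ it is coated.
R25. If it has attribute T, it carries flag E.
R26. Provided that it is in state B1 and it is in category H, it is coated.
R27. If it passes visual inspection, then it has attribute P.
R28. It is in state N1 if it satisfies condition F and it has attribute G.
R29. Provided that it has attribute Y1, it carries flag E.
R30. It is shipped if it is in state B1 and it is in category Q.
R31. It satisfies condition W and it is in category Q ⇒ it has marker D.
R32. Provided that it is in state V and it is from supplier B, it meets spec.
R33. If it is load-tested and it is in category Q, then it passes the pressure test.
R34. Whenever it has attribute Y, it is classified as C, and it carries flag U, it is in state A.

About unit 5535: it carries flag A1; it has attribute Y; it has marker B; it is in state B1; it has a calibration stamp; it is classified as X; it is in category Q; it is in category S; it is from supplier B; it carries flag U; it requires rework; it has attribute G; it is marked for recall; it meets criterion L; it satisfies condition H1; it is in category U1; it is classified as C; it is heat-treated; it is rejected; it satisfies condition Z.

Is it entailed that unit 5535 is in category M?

Yes

By R1 (it has attribute G, it carries flag A1, it has a calibration stamp): it has marker P1.
By R2 (it carries flag U, it is in category S): it has marker J1.
By R8 (it has marker P1, it has a calibration stamp): it exceeds the weight limit.
By R11 (it has marker J1): it has a surface defect.
By R15 (it is in category U1, it is classified as X): it is tagged S1.
By R17 (it requires rework, it is rejected): it is tagged J.
By R21 (it is marked for recall): it has marker K.
By R24 (it exceeds the weight limit, it has a calibration stamp): it is coated.
By R30 (it is in state B1, it is in category Q): it is shipped.
By R34 (it has attribute Y, it is classified as C, it carries flag U): it is in state A.
By R3 (it is tagged J, it is marked for recall, it is heat-treated): it is in state V.
By R10 (it has a surface defect, it is shipped): it is held for review.
By R12 (it is tagged S1, it has marker B): it passes visual inspection.
By R14 (it has marker K): it has marker D.
By R27 (it passes visual inspection): it has attribute P.
By R32 (it is in state V, it is from supplier B): it meets spec.
By R18 (it has attribute P, it has attribute Y, it has a calibration stamp): it has attribute Y1.
By R20 (it meets spec): it is in state N1.
By R29 (it has attribute Y1): it carries flag E.
By R5 (it is in state N1, it is marked for recall, it is held for review): it is tagged F1.
By R6 (it carries flag E, it is in state A): it is load-tested.
By R33 (it is load-tested, it is in category Q): it passes the pressure test.
By R4 (it is tagged F1, it has marker D): it is anodized.
By R16 (it passes the pressure test, it is anodized, it is coated): it is in category M.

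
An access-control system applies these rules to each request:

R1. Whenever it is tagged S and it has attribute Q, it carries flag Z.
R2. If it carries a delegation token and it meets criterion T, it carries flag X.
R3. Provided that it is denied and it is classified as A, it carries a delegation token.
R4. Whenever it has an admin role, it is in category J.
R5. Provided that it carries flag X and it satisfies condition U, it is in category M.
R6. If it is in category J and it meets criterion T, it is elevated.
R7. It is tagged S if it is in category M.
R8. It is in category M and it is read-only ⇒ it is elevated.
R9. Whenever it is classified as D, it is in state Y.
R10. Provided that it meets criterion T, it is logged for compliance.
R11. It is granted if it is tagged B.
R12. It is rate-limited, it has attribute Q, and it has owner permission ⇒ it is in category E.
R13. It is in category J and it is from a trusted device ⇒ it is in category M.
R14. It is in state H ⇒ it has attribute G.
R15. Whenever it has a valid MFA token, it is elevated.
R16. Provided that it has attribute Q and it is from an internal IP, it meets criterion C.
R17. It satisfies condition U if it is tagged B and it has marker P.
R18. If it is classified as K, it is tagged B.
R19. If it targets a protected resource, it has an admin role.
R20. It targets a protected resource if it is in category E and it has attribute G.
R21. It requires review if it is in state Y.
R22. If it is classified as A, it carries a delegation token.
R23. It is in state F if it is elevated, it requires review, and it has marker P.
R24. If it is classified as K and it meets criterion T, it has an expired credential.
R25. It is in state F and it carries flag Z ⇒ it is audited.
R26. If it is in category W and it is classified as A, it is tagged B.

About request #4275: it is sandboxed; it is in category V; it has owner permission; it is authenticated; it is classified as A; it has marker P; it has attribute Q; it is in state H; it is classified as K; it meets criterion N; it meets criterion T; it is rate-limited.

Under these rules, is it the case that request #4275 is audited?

No

Forward chaining from the given facts derives: is logged for compliance, is in category E, has attribute G, is tagged B, targets a protected resource, carries a delegation token, has an expired credential, carries flag X, is granted, satisfies condition U, has an admin role, is in category J, is in category M, is elevated, is tagged S, carries flag Z.
The only rule concluding "it is audited" is R25, which needs "it is in state F"; that is never established.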